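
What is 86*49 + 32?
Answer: 4246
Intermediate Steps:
86*49 + 32 = 4214 + 32 = 4246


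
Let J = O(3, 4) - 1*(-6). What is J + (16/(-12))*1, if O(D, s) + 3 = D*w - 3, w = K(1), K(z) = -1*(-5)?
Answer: 41/3 ≈ 13.667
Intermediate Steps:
K(z) = 5
w = 5
O(D, s) = -6 + 5*D (O(D, s) = -3 + (D*5 - 3) = -3 + (5*D - 3) = -3 + (-3 + 5*D) = -6 + 5*D)
J = 15 (J = (-6 + 5*3) - 1*(-6) = (-6 + 15) + 6 = 9 + 6 = 15)
J + (16/(-12))*1 = 15 + (16/(-12))*1 = 15 + (16*(-1/12))*1 = 15 - 4/3*1 = 15 - 4/3 = 41/3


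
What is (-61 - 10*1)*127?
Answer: -9017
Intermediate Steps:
(-61 - 10*1)*127 = (-61 - 10)*127 = -71*127 = -9017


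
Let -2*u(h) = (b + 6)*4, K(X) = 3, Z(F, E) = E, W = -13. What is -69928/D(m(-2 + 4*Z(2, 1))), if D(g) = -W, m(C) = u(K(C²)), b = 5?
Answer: -69928/13 ≈ -5379.1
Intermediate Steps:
u(h) = -22 (u(h) = -(5 + 6)*4/2 = -11*4/2 = -½*44 = -22)
m(C) = -22
D(g) = 13 (D(g) = -1*(-13) = 13)
-69928/D(m(-2 + 4*Z(2, 1))) = -69928/13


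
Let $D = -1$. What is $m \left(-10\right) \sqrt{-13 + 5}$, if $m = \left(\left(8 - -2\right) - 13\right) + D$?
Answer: $80 i \sqrt{2} \approx 113.14 i$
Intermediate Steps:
$m = -4$ ($m = \left(\left(8 - -2\right) - 13\right) - 1 = \left(\left(8 + 2\right) - 13\right) - 1 = \left(10 - 13\right) - 1 = -3 - 1 = -4$)
$m \left(-10\right) \sqrt{-13 + 5} = \left(-4\right) \left(-10\right) \sqrt{-13 + 5} = 40 \sqrt{-8} = 40 \cdot 2 i \sqrt{2} = 80 i \sqrt{2}$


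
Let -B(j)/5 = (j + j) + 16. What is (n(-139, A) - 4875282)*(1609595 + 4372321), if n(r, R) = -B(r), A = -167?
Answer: -29171363710272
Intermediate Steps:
B(j) = -80 - 10*j (B(j) = -5*((j + j) + 16) = -5*(2*j + 16) = -5*(16 + 2*j) = -80 - 10*j)
n(r, R) = 80 + 10*r (n(r, R) = -(-80 - 10*r) = 80 + 10*r)
(n(-139, A) - 4875282)*(1609595 + 4372321) = ((80 + 10*(-139)) - 4875282)*(1609595 + 4372321) = ((80 - 1390) - 4875282)*5981916 = (-1310 - 4875282)*5981916 = -4876592*5981916 = -29171363710272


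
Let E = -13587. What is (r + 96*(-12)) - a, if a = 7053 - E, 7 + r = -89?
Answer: -21888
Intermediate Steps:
r = -96 (r = -7 - 89 = -96)
a = 20640 (a = 7053 - 1*(-13587) = 7053 + 13587 = 20640)
(r + 96*(-12)) - a = (-96 + 96*(-12)) - 1*20640 = (-96 - 1152) - 20640 = -1248 - 20640 = -21888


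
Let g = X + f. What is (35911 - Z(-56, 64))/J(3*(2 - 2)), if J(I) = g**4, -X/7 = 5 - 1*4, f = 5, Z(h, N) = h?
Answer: 35967/16 ≈ 2247.9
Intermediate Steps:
X = -7 (X = -7*(5 - 1*4) = -7*(5 - 4) = -7*1 = -7)
g = -2 (g = -7 + 5 = -2)
J(I) = 16 (J(I) = (-2)**4 = 16)
(35911 - Z(-56, 64))/J(3*(2 - 2)) = (35911 - 1*(-56))/16 = (35911 + 56)*(1/16) = 35967*(1/16) = 35967/16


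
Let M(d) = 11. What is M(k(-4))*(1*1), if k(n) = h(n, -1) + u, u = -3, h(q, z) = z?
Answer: 11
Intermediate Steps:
k(n) = -4 (k(n) = -1 - 3 = -4)
M(k(-4))*(1*1) = 11*(1*1) = 11*1 = 11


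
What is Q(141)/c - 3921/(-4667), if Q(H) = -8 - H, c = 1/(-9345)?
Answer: 6498358056/4667 ≈ 1.3924e+6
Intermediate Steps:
c = -1/9345 ≈ -0.00010701
Q(141)/c - 3921/(-4667) = (-8 - 1*141)/(-1/9345) - 3921/(-4667) = (-8 - 141)*(-9345) - 3921*(-1/4667) = -149*(-9345) + 3921/4667 = 1392405 + 3921/4667 = 6498358056/4667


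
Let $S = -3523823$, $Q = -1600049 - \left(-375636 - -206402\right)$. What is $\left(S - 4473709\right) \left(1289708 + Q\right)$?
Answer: $1128507747924$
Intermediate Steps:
$Q = -1430815$ ($Q = -1600049 - \left(-375636 + 206402\right) = -1600049 - -169234 = -1600049 + 169234 = -1430815$)
$\left(S - 4473709\right) \left(1289708 + Q\right) = \left(-3523823 - 4473709\right) \left(1289708 - 1430815\right) = \left(-7997532\right) \left(-141107\right) = 1128507747924$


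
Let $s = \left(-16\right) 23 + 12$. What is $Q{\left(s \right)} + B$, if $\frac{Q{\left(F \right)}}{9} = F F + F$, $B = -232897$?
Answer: $904523$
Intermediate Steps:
$s = -356$ ($s = -368 + 12 = -356$)
$Q{\left(F \right)} = 9 F + 9 F^{2}$ ($Q{\left(F \right)} = 9 \left(F F + F\right) = 9 \left(F^{2} + F\right) = 9 \left(F + F^{2}\right) = 9 F + 9 F^{2}$)
$Q{\left(s \right)} + B = 9 \left(-356\right) \left(1 - 356\right) - 232897 = 9 \left(-356\right) \left(-355\right) - 232897 = 1137420 - 232897 = 904523$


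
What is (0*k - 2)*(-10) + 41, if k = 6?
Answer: 61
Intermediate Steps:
(0*k - 2)*(-10) + 41 = (0*6 - 2)*(-10) + 41 = (0 - 2)*(-10) + 41 = -2*(-10) + 41 = 20 + 41 = 61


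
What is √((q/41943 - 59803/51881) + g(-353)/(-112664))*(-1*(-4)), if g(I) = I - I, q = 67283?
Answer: 4*√2137729191009145602/2176044783 ≈ 2.6876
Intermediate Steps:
g(I) = 0
√((q/41943 - 59803/51881) + g(-353)/(-112664))*(-1*(-4)) = √((67283/41943 - 59803/51881) + 0/(-112664))*(-1*(-4)) = √((67283*(1/41943) - 59803*1/51881) + 0*(-1/112664))*4 = √((67283/41943 - 59803/51881) + 0)*4 = √(982392094/2176044783 + 0)*4 = √(982392094/2176044783)*4 = (√2137729191009145602/2176044783)*4 = 4*√2137729191009145602/2176044783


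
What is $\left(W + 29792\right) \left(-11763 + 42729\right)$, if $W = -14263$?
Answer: $480871014$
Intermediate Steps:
$\left(W + 29792\right) \left(-11763 + 42729\right) = \left(-14263 + 29792\right) \left(-11763 + 42729\right) = 15529 \cdot 30966 = 480871014$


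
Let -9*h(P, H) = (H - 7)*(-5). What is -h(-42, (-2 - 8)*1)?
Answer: 85/9 ≈ 9.4444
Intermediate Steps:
h(P, H) = -35/9 + 5*H/9 (h(P, H) = -(H - 7)*(-5)/9 = -(-7 + H)*(-5)/9 = -(35 - 5*H)/9 = -35/9 + 5*H/9)
-h(-42, (-2 - 8)*1) = -(-35/9 + 5*((-2 - 8)*1)/9) = -(-35/9 + 5*(-10*1)/9) = -(-35/9 + (5/9)*(-10)) = -(-35/9 - 50/9) = -1*(-85/9) = 85/9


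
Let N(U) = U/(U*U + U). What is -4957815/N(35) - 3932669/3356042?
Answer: -598990877188949/3356042 ≈ -1.7848e+8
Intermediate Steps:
N(U) = U/(U + U²) (N(U) = U/(U² + U) = U/(U + U²))
-4957815/N(35) - 3932669/3356042 = -4957815/(1/(1 + 35)) - 3932669/3356042 = -4957815/(1/36) - 3932669*1/3356042 = -4957815/1/36 - 3932669/3356042 = -4957815*36 - 3932669/3356042 = -178481340 - 3932669/3356042 = -598990877188949/3356042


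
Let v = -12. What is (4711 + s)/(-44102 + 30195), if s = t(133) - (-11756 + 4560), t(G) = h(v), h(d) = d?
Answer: -11895/13907 ≈ -0.85532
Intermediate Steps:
t(G) = -12
s = 7184 (s = -12 - (-11756 + 4560) = -12 - 1*(-7196) = -12 + 7196 = 7184)
(4711 + s)/(-44102 + 30195) = (4711 + 7184)/(-44102 + 30195) = 11895/(-13907) = 11895*(-1/13907) = -11895/13907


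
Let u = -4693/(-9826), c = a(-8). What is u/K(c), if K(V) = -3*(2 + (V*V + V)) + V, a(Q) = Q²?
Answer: -4693/122058572 ≈ -3.8449e-5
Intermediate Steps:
c = 64 (c = (-8)² = 64)
u = 4693/9826 (u = -4693*(-1/9826) = 4693/9826 ≈ 0.47761)
K(V) = -6 - 3*V² - 2*V (K(V) = -3*(2 + (V² + V)) + V = -3*(2 + (V + V²)) + V = -3*(2 + V + V²) + V = (-6 - 3*V - 3*V²) + V = -6 - 3*V² - 2*V)
u/K(c) = 4693/(9826*(-6 - 3*64² - 2*64)) = 4693/(9826*(-6 - 3*4096 - 128)) = 4693/(9826*(-6 - 12288 - 128)) = (4693/9826)/(-12422) = (4693/9826)*(-1/12422) = -4693/122058572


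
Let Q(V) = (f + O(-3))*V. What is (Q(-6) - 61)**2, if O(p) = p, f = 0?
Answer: 1849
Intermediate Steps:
Q(V) = -3*V (Q(V) = (0 - 3)*V = -3*V)
(Q(-6) - 61)**2 = (-3*(-6) - 61)**2 = (18 - 61)**2 = (-43)**2 = 1849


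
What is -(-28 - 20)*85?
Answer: 4080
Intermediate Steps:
-(-28 - 20)*85 = -(-48)*85 = -1*(-4080) = 4080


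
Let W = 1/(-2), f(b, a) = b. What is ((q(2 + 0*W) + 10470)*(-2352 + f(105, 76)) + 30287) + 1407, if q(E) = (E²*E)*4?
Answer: -23566300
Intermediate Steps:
W = -½ ≈ -0.50000
q(E) = 4*E³ (q(E) = E³*4 = 4*E³)
((q(2 + 0*W) + 10470)*(-2352 + f(105, 76)) + 30287) + 1407 = ((4*(2 + 0*(-½))³ + 10470)*(-2352 + 105) + 30287) + 1407 = ((4*(2 + 0)³ + 10470)*(-2247) + 30287) + 1407 = ((4*2³ + 10470)*(-2247) + 30287) + 1407 = ((4*8 + 10470)*(-2247) + 30287) + 1407 = ((32 + 10470)*(-2247) + 30287) + 1407 = (10502*(-2247) + 30287) + 1407 = (-23597994 + 30287) + 1407 = -23567707 + 1407 = -23566300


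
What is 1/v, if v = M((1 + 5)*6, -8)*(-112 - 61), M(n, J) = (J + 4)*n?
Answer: 1/24912 ≈ 4.0141e-5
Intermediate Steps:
M(n, J) = n*(4 + J) (M(n, J) = (4 + J)*n = n*(4 + J))
v = 24912 (v = (((1 + 5)*6)*(4 - 8))*(-112 - 61) = ((6*6)*(-4))*(-173) = (36*(-4))*(-173) = -144*(-173) = 24912)
1/v = 1/24912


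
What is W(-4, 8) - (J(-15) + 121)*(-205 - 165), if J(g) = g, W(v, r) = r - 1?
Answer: 39227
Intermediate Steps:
W(v, r) = -1 + r
W(-4, 8) - (J(-15) + 121)*(-205 - 165) = (-1 + 8) - (-15 + 121)*(-205 - 165) = 7 - 106*(-370) = 7 - 1*(-39220) = 7 + 39220 = 39227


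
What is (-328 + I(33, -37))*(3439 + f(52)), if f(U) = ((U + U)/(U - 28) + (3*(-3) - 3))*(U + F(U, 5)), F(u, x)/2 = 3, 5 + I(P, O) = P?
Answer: -898300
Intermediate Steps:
I(P, O) = -5 + P
F(u, x) = 6 (F(u, x) = 2*3 = 6)
f(U) = (-12 + 2*U/(-28 + U))*(6 + U) (f(U) = ((U + U)/(U - 28) + (3*(-3) - 3))*(U + 6) = ((2*U)/(-28 + U) + (-9 - 3))*(6 + U) = (2*U/(-28 + U) - 12)*(6 + U) = (-12 + 2*U/(-28 + U))*(6 + U))
(-328 + I(33, -37))*(3439 + f(52)) = (-328 + (-5 + 33))*(3439 + 2*(1008 - 5*52**2 + 138*52)/(-28 + 52)) = (-328 + 28)*(3439 + 2*(1008 - 5*2704 + 7176)/24) = -300*(3439 + 2*(1/24)*(1008 - 13520 + 7176)) = -300*(3439 + 2*(1/24)*(-5336)) = -300*(3439 - 1334/3) = -300*8983/3 = -898300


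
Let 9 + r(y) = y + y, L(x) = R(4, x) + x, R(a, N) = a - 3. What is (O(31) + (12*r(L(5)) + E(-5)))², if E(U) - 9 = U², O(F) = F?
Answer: 10201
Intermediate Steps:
E(U) = 9 + U²
R(a, N) = -3 + a
L(x) = 1 + x (L(x) = (-3 + 4) + x = 1 + x)
r(y) = -9 + 2*y (r(y) = -9 + (y + y) = -9 + 2*y)
(O(31) + (12*r(L(5)) + E(-5)))² = (31 + (12*(-9 + 2*(1 + 5)) + (9 + (-5)²)))² = (31 + (12*(-9 + 2*6) + (9 + 25)))² = (31 + (12*(-9 + 12) + 34))² = (31 + (12*3 + 34))² = (31 + (36 + 34))² = (31 + 70)² = 101² = 10201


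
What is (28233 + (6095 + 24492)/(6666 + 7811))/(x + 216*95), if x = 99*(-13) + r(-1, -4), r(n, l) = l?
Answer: 408759728/278378233 ≈ 1.4684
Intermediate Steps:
x = -1291 (x = 99*(-13) - 4 = -1287 - 4 = -1291)
(28233 + (6095 + 24492)/(6666 + 7811))/(x + 216*95) = (28233 + (6095 + 24492)/(6666 + 7811))/(-1291 + 216*95) = (28233 + 30587/14477)/(-1291 + 20520) = (28233 + 30587*(1/14477))/19229 = (28233 + 30587/14477)*(1/19229) = (408759728/14477)*(1/19229) = 408759728/278378233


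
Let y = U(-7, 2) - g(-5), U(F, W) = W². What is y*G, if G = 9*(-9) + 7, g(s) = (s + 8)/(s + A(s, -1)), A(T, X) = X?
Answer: -333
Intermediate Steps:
g(s) = (8 + s)/(-1 + s) (g(s) = (s + 8)/(s - 1) = (8 + s)/(-1 + s))
G = -74 (G = -81 + 7 = -74)
y = 9/2 (y = 2² - (8 - 5)/(-1 - 5) = 4 - 3/(-6) = 4 - (-1)*3/6 = 4 - 1*(-½) = 4 + ½ = 9/2 ≈ 4.5000)
y*G = (9/2)*(-74) = -333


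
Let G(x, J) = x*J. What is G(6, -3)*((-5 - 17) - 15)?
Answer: 666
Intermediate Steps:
G(x, J) = J*x
G(6, -3)*((-5 - 17) - 15) = (-3*6)*((-5 - 17) - 15) = -18*(-22 - 15) = -18*(-37) = 666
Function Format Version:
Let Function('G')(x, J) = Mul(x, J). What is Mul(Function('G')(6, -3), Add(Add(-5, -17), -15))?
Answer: 666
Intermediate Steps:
Function('G')(x, J) = Mul(J, x)
Mul(Function('G')(6, -3), Add(Add(-5, -17), -15)) = Mul(Mul(-3, 6), Add(Add(-5, -17), -15)) = Mul(-18, Add(-22, -15)) = Mul(-18, -37) = 666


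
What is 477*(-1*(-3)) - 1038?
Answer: 393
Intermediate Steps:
477*(-1*(-3)) - 1038 = 477*3 - 1038 = 1431 - 1038 = 393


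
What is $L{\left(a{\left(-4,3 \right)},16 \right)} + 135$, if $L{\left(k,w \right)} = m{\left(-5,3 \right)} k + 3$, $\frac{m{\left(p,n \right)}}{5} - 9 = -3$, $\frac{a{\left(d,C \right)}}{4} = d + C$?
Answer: $18$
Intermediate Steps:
$a{\left(d,C \right)} = 4 C + 4 d$ ($a{\left(d,C \right)} = 4 \left(d + C\right) = 4 \left(C + d\right) = 4 C + 4 d$)
$m{\left(p,n \right)} = 30$ ($m{\left(p,n \right)} = 45 + 5 \left(-3\right) = 45 - 15 = 30$)
$L{\left(k,w \right)} = 3 + 30 k$ ($L{\left(k,w \right)} = 30 k + 3 = 3 + 30 k$)
$L{\left(a{\left(-4,3 \right)},16 \right)} + 135 = \left(3 + 30 \left(4 \cdot 3 + 4 \left(-4\right)\right)\right) + 135 = \left(3 + 30 \left(12 - 16\right)\right) + 135 = \left(3 + 30 \left(-4\right)\right) + 135 = \left(3 - 120\right) + 135 = -117 + 135 = 18$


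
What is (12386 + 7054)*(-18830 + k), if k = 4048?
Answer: -287362080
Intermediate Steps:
(12386 + 7054)*(-18830 + k) = (12386 + 7054)*(-18830 + 4048) = 19440*(-14782) = -287362080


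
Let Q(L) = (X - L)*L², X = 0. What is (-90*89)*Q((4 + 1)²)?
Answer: 125156250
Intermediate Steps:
Q(L) = -L³ (Q(L) = (0 - L)*L² = (-L)*L² = -L³)
(-90*89)*Q((4 + 1)²) = (-90*89)*(-((4 + 1)²)³) = -(-8010)*(5²)³ = -(-8010)*25³ = -(-8010)*15625 = -8010*(-15625) = 125156250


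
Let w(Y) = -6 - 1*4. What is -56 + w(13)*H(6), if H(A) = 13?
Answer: -186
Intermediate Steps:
w(Y) = -10 (w(Y) = -6 - 4 = -10)
-56 + w(13)*H(6) = -56 - 10*13 = -56 - 130 = -186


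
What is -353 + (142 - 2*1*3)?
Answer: -217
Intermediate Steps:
-353 + (142 - 2*1*3) = -353 + (142 - 2*3) = -353 + (142 - 6) = -353 + 136 = -217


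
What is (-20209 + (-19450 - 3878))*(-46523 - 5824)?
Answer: 2279031339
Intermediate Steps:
(-20209 + (-19450 - 3878))*(-46523 - 5824) = (-20209 - 23328)*(-52347) = -43537*(-52347) = 2279031339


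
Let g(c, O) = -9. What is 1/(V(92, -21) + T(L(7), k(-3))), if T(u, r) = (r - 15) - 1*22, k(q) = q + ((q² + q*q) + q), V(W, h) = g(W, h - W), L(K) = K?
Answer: -1/34 ≈ -0.029412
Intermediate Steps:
V(W, h) = -9
k(q) = 2*q + 2*q² (k(q) = q + ((q² + q²) + q) = q + (2*q² + q) = q + (q + 2*q²) = 2*q + 2*q²)
T(u, r) = -37 + r (T(u, r) = (-15 + r) - 22 = -37 + r)
1/(V(92, -21) + T(L(7), k(-3))) = 1/(-9 + (-37 + 2*(-3)*(1 - 3))) = 1/(-9 + (-37 + 2*(-3)*(-2))) = 1/(-9 + (-37 + 12)) = 1/(-9 - 25) = 1/(-34) = -1/34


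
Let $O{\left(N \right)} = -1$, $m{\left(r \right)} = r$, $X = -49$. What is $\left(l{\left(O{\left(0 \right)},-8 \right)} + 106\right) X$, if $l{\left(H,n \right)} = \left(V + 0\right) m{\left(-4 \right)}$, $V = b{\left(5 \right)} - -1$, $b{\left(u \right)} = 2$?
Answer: $-4606$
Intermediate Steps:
$V = 3$ ($V = 2 - -1 = 2 + 1 = 3$)
$l{\left(H,n \right)} = -12$ ($l{\left(H,n \right)} = \left(3 + 0\right) \left(-4\right) = 3 \left(-4\right) = -12$)
$\left(l{\left(O{\left(0 \right)},-8 \right)} + 106\right) X = \left(-12 + 106\right) \left(-49\right) = 94 \left(-49\right) = -4606$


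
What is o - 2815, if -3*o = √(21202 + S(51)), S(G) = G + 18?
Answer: -2815 - √21271/3 ≈ -2863.6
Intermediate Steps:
S(G) = 18 + G
o = -√21271/3 (o = -√(21202 + (18 + 51))/3 = -√(21202 + 69)/3 = -√21271/3 ≈ -48.615)
o - 2815 = -√21271/3 - 2815 = -2815 - √21271/3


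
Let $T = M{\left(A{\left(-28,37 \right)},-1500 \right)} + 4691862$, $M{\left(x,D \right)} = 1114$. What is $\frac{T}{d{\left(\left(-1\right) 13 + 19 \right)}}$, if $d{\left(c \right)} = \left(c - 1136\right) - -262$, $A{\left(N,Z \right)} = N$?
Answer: $- \frac{1173244}{217} \approx -5406.7$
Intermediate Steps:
$d{\left(c \right)} = -874 + c$ ($d{\left(c \right)} = \left(-1136 + c\right) + 262 = -874 + c$)
$T = 4692976$ ($T = 1114 + 4691862 = 4692976$)
$\frac{T}{d{\left(\left(-1\right) 13 + 19 \right)}} = \frac{4692976}{-874 + \left(\left(-1\right) 13 + 19\right)} = \frac{4692976}{-874 + \left(-13 + 19\right)} = \frac{4692976}{-874 + 6} = \frac{4692976}{-868} = 4692976 \left(- \frac{1}{868}\right) = - \frac{1173244}{217}$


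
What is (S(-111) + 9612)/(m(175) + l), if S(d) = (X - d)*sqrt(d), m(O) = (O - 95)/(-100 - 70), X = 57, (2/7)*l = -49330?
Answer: -6052/108709 - 952*I*sqrt(111)/978381 ≈ -0.055672 - 0.010252*I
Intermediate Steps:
l = -172655 (l = (7/2)*(-49330) = -172655)
m(O) = 19/34 - O/170 (m(O) = (-95 + O)/(-170) = (-95 + O)*(-1/170) = 19/34 - O/170)
S(d) = sqrt(d)*(57 - d) (S(d) = (57 - d)*sqrt(d) = sqrt(d)*(57 - d))
(S(-111) + 9612)/(m(175) + l) = (sqrt(-111)*(57 - 1*(-111)) + 9612)/((19/34 - 1/170*175) - 172655) = ((I*sqrt(111))*(57 + 111) + 9612)/((19/34 - 35/34) - 172655) = ((I*sqrt(111))*168 + 9612)/(-8/17 - 172655) = (168*I*sqrt(111) + 9612)/(-2935143/17) = (9612 + 168*I*sqrt(111))*(-17/2935143) = -6052/108709 - 952*I*sqrt(111)/978381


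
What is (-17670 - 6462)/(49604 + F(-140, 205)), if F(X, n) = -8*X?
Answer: -2011/4227 ≈ -0.47575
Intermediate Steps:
(-17670 - 6462)/(49604 + F(-140, 205)) = (-17670 - 6462)/(49604 - 8*(-140)) = -24132/(49604 + 1120) = -24132/50724 = -24132*1/50724 = -2011/4227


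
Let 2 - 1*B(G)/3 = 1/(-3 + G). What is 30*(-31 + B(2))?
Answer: -660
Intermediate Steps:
B(G) = 6 - 3/(-3 + G)
30*(-31 + B(2)) = 30*(-31 + 3*(-7 + 2*2)/(-3 + 2)) = 30*(-31 + 3*(-7 + 4)/(-1)) = 30*(-31 + 3*(-1)*(-3)) = 30*(-31 + 9) = 30*(-22) = -660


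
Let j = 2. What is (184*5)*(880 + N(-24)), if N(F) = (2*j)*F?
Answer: 721280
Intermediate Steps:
N(F) = 4*F (N(F) = (2*2)*F = 4*F)
(184*5)*(880 + N(-24)) = (184*5)*(880 + 4*(-24)) = 920*(880 - 96) = 920*784 = 721280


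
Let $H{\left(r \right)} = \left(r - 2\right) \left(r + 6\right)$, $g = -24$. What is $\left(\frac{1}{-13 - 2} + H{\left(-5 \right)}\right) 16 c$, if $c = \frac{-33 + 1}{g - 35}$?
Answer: $- \frac{54272}{885} \approx -61.324$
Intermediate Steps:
$H{\left(r \right)} = \left(-2 + r\right) \left(6 + r\right)$
$c = \frac{32}{59}$ ($c = \frac{-33 + 1}{-24 - 35} = - \frac{32}{-59} = \left(-32\right) \left(- \frac{1}{59}\right) = \frac{32}{59} \approx 0.54237$)
$\left(\frac{1}{-13 - 2} + H{\left(-5 \right)}\right) 16 c = \left(\frac{1}{-13 - 2} + \left(-12 + \left(-5\right)^{2} + 4 \left(-5\right)\right)\right) 16 \cdot \frac{32}{59} = \left(\frac{1}{-15} - 7\right) 16 \cdot \frac{32}{59} = \left(- \frac{1}{15} - 7\right) 16 \cdot \frac{32}{59} = \left(- \frac{106}{15}\right) 16 \cdot \frac{32}{59} = \left(- \frac{1696}{15}\right) \frac{32}{59} = - \frac{54272}{885}$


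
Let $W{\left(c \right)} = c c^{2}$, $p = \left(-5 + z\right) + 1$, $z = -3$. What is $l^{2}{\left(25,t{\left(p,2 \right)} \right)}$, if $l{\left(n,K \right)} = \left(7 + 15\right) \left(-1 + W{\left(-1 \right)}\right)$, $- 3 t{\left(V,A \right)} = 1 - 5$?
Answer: $1936$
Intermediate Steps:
$p = -7$ ($p = \left(-5 - 3\right) + 1 = -8 + 1 = -7$)
$W{\left(c \right)} = c^{3}$
$t{\left(V,A \right)} = \frac{4}{3}$ ($t{\left(V,A \right)} = - \frac{1 - 5}{3} = \left(- \frac{1}{3}\right) \left(-4\right) = \frac{4}{3}$)
$l{\left(n,K \right)} = -44$ ($l{\left(n,K \right)} = \left(7 + 15\right) \left(-1 + \left(-1\right)^{3}\right) = 22 \left(-1 - 1\right) = 22 \left(-2\right) = -44$)
$l^{2}{\left(25,t{\left(p,2 \right)} \right)} = \left(-44\right)^{2} = 1936$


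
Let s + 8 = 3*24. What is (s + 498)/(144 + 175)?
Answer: 562/319 ≈ 1.7618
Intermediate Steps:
s = 64 (s = -8 + 3*24 = -8 + 72 = 64)
(s + 498)/(144 + 175) = (64 + 498)/(144 + 175) = 562/319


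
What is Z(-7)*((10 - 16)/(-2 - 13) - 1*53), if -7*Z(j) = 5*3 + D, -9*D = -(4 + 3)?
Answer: 37346/315 ≈ 118.56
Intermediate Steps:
D = 7/9 (D = -(-1)*(4 + 3)/9 = -(-1)*7/9 = -⅑*(-7) = 7/9 ≈ 0.77778)
Z(j) = -142/63 (Z(j) = -(5*3 + 7/9)/7 = -(15 + 7/9)/7 = -⅐*142/9 = -142/63)
Z(-7)*((10 - 16)/(-2 - 13) - 1*53) = -142*((10 - 16)/(-2 - 13) - 1*53)/63 = -142*(-6/(-15) - 53)/63 = -142*(-6*(-1/15) - 53)/63 = -142*(⅖ - 53)/63 = -142/63*(-263/5) = 37346/315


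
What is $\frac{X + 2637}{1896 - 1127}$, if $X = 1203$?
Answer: $\frac{3840}{769} \approx 4.9935$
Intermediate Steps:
$\frac{X + 2637}{1896 - 1127} = \frac{1203 + 2637}{1896 - 1127} = \frac{3840}{769}$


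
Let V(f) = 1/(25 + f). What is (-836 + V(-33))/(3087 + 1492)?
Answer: -6689/36632 ≈ -0.18260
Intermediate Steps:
(-836 + V(-33))/(3087 + 1492) = (-836 + 1/(25 - 33))/(3087 + 1492) = (-836 + 1/(-8))/4579 = (-836 - 1/8)*(1/4579) = -6689/8*1/4579 = -6689/36632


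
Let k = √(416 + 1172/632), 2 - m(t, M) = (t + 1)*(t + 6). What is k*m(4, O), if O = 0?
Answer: -24*√10431318/79 ≈ -981.19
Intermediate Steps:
m(t, M) = 2 - (1 + t)*(6 + t) (m(t, M) = 2 - (t + 1)*(t + 6) = 2 - (1 + t)*(6 + t))
k = √10431318/158 (k = √(416 + 1172*(1/632)) = √(416 + 293/158) = √(66021/158) = √10431318/158 ≈ 20.441)
k*m(4, O) = (√10431318/158)*(-4 - 1*4² - 7*4) = (√10431318/158)*(-4 - 1*16 - 28) = (√10431318/158)*(-4 - 16 - 28) = (√10431318/158)*(-48) = -24*√10431318/79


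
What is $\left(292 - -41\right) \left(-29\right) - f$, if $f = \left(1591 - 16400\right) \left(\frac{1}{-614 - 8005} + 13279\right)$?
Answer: $\frac{1694831991617}{8619} \approx 1.9664 \cdot 10^{8}$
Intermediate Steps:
$f = - \frac{1694915225300}{8619}$ ($f = - 14809 \left(\frac{1}{-8619} + 13279\right) = - 14809 \left(- \frac{1}{8619} + 13279\right) = \left(-14809\right) \frac{114451700}{8619} = - \frac{1694915225300}{8619} \approx -1.9665 \cdot 10^{8}$)
$\left(292 - -41\right) \left(-29\right) - f = \left(292 - -41\right) \left(-29\right) - - \frac{1694915225300}{8619} = \left(292 + 41\right) \left(-29\right) + \frac{1694915225300}{8619} = 333 \left(-29\right) + \frac{1694915225300}{8619} = -9657 + \frac{1694915225300}{8619} = \frac{1694831991617}{8619}$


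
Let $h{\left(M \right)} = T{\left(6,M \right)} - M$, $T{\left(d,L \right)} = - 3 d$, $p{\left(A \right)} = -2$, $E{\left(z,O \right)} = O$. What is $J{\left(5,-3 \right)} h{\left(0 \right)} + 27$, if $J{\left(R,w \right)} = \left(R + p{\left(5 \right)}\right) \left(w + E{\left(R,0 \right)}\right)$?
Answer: $189$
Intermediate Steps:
$J{\left(R,w \right)} = w \left(-2 + R\right)$ ($J{\left(R,w \right)} = \left(R - 2\right) \left(w + 0\right) = \left(-2 + R\right) w = w \left(-2 + R\right)$)
$h{\left(M \right)} = -18 - M$ ($h{\left(M \right)} = \left(-3\right) 6 - M = -18 - M$)
$J{\left(5,-3 \right)} h{\left(0 \right)} + 27 = - 3 \left(-2 + 5\right) \left(-18 - 0\right) + 27 = \left(-3\right) 3 \left(-18 + 0\right) + 27 = \left(-9\right) \left(-18\right) + 27 = 162 + 27 = 189$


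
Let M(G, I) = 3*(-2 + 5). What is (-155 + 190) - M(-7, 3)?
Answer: 26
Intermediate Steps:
M(G, I) = 9 (M(G, I) = 3*3 = 9)
(-155 + 190) - M(-7, 3) = (-155 + 190) - 1*9 = 35 - 9 = 26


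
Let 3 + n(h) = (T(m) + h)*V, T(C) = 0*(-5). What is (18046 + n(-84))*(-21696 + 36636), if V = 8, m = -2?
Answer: 259522740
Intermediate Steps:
T(C) = 0
n(h) = -3 + 8*h (n(h) = -3 + (0 + h)*8 = -3 + h*8 = -3 + 8*h)
(18046 + n(-84))*(-21696 + 36636) = (18046 + (-3 + 8*(-84)))*(-21696 + 36636) = (18046 + (-3 - 672))*14940 = (18046 - 675)*14940 = 17371*14940 = 259522740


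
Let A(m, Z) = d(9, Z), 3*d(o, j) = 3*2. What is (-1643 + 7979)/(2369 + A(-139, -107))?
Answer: 6336/2371 ≈ 2.6723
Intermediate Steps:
d(o, j) = 2 (d(o, j) = (3*2)/3 = (⅓)*6 = 2)
A(m, Z) = 2
(-1643 + 7979)/(2369 + A(-139, -107)) = (-1643 + 7979)/(2369 + 2) = 6336/2371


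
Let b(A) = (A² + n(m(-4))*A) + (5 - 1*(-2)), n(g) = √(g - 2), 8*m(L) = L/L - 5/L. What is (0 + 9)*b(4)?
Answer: 207 + 9*I*√110/2 ≈ 207.0 + 47.196*I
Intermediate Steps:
m(L) = ⅛ - 5/(8*L) (m(L) = (L/L - 5/L)/8 = (1 - 5/L)/8 = ⅛ - 5/(8*L))
n(g) = √(-2 + g)
b(A) = 7 + A² + I*A*√110/8 (b(A) = (A² + √(-2 + (⅛)*(-5 - 4)/(-4))*A) + (5 - 1*(-2)) = (A² + √(-2 + (⅛)*(-¼)*(-9))*A) + (5 + 2) = (A² + √(-2 + 9/32)*A) + 7 = (A² + √(-55/32)*A) + 7 = (A² + (I*√110/8)*A) + 7 = (A² + I*A*√110/8) + 7 = 7 + A² + I*A*√110/8)
(0 + 9)*b(4) = (0 + 9)*(7 + 4² + (⅛)*I*4*√110) = 9*(7 + 16 + I*√110/2) = 9*(23 + I*√110/2) = 207 + 9*I*√110/2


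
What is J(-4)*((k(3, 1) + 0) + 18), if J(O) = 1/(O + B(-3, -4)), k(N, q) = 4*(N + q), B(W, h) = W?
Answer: -34/7 ≈ -4.8571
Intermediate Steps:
k(N, q) = 4*N + 4*q
J(O) = 1/(-3 + O) (J(O) = 1/(O - 3) = 1/(-3 + O))
J(-4)*((k(3, 1) + 0) + 18) = (((4*3 + 4*1) + 0) + 18)/(-3 - 4) = (((12 + 4) + 0) + 18)/(-7) = -((16 + 0) + 18)/7 = -(16 + 18)/7 = -1/7*34 = -34/7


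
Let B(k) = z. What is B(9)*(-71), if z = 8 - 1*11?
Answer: 213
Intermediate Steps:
z = -3 (z = 8 - 11 = -3)
B(k) = -3
B(9)*(-71) = -3*(-71) = 213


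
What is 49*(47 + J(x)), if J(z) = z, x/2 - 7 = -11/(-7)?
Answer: 3143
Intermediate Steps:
x = 120/7 (x = 14 + 2*(-11/(-7)) = 14 + 2*(-11*(-1/7)) = 14 + 2*(11/7) = 14 + 22/7 = 120/7 ≈ 17.143)
49*(47 + J(x)) = 49*(47 + 120/7) = 49*(449/7) = 3143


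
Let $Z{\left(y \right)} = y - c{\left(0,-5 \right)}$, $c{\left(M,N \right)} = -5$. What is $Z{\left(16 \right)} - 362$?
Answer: $-341$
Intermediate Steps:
$Z{\left(y \right)} = 5 + y$ ($Z{\left(y \right)} = y - -5 = y + 5 = 5 + y$)
$Z{\left(16 \right)} - 362 = \left(5 + 16\right) - 362 = 21 - 362 = -341$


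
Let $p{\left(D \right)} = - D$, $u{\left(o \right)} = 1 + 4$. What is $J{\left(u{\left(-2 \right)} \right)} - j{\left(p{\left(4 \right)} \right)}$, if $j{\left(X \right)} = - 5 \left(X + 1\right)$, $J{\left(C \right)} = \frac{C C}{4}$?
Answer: $- \frac{35}{4} \approx -8.75$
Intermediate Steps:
$u{\left(o \right)} = 5$
$J{\left(C \right)} = \frac{C^{2}}{4}$ ($J{\left(C \right)} = C^{2} \cdot \frac{1}{4} = \frac{C^{2}}{4}$)
$j{\left(X \right)} = -5 - 5 X$ ($j{\left(X \right)} = - 5 \left(1 + X\right) = -5 - 5 X$)
$J{\left(u{\left(-2 \right)} \right)} - j{\left(p{\left(4 \right)} \right)} = \frac{5^{2}}{4} - \left(-5 - 5 \left(\left(-1\right) 4\right)\right) = \frac{1}{4} \cdot 25 - \left(-5 - -20\right) = \frac{25}{4} - \left(-5 + 20\right) = \frac{25}{4} - 15 = - \frac{35}{4}$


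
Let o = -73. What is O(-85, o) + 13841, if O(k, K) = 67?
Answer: 13908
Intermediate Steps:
O(-85, o) + 13841 = 67 + 13841 = 13908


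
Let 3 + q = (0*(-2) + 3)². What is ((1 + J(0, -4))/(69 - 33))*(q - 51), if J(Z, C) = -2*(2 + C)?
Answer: -25/4 ≈ -6.2500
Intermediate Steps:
J(Z, C) = -4 - 2*C
q = 6 (q = -3 + (0*(-2) + 3)² = -3 + (0 + 3)² = -3 + 3² = -3 + 9 = 6)
((1 + J(0, -4))/(69 - 33))*(q - 51) = ((1 + (-4 - 2*(-4)))/(69 - 33))*(6 - 51) = ((1 + (-4 + 8))/36)*(-45) = ((1 + 4)*(1/36))*(-45) = (5*(1/36))*(-45) = (5/36)*(-45) = -25/4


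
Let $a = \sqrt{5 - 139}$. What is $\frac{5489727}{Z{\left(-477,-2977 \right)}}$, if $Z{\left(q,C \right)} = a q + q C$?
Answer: $\frac{5447639093}{1409163417} + \frac{1829909 i \sqrt{134}}{1409163417} \approx 3.8659 + 0.015032 i$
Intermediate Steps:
$a = i \sqrt{134}$ ($a = \sqrt{-134} = i \sqrt{134} \approx 11.576 i$)
$Z{\left(q,C \right)} = C q + i q \sqrt{134}$ ($Z{\left(q,C \right)} = i \sqrt{134} q + q C = i q \sqrt{134} + C q = C q + i q \sqrt{134}$)
$\frac{5489727}{Z{\left(-477,-2977 \right)}} = \frac{5489727}{\left(-477\right) \left(-2977 + i \sqrt{134}\right)} = \frac{5489727}{1420029 - 477 i \sqrt{134}}$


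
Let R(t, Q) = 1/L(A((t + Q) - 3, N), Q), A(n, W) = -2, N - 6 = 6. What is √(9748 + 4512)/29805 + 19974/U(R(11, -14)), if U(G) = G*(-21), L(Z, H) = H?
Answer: 13316 + 2*√3565/29805 ≈ 13316.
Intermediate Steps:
N = 12 (N = 6 + 6 = 12)
R(t, Q) = 1/Q
U(G) = -21*G
√(9748 + 4512)/29805 + 19974/U(R(11, -14)) = √(9748 + 4512)/29805 + 19974/((-21/(-14))) = √14260*(1/29805) + 19974/((-21*(-1/14))) = (2*√3565)*(1/29805) + 19974/(3/2) = 2*√3565/29805 + 19974*(⅔) = 2*√3565/29805 + 13316 = 13316 + 2*√3565/29805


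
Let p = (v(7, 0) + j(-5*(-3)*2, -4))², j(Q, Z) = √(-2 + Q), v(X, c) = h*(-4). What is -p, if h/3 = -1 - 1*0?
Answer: -172 - 48*√7 ≈ -299.00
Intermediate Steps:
h = -3 (h = 3*(-1 - 1*0) = 3*(-1 + 0) = 3*(-1) = -3)
v(X, c) = 12 (v(X, c) = -3*(-4) = 12)
p = (12 + 2*√7)² (p = (12 + √(-2 - 5*(-3)*2))² = (12 + √(-2 + 15*2))² = (12 + √(-2 + 30))² = (12 + √28)² = (12 + 2*√7)² ≈ 299.00)
-p = -(172 + 48*√7) = -172 - 48*√7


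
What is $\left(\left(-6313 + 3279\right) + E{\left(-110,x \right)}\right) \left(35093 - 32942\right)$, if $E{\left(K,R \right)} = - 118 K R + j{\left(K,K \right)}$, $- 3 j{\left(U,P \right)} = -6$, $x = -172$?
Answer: $-4808758392$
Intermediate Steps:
$j{\left(U,P \right)} = 2$ ($j{\left(U,P \right)} = \left(- \frac{1}{3}\right) \left(-6\right) = 2$)
$E{\left(K,R \right)} = 2 - 118 K R$ ($E{\left(K,R \right)} = - 118 K R + 2 = 2 - 118 K R$)
$\left(\left(-6313 + 3279\right) + E{\left(-110,x \right)}\right) \left(35093 - 32942\right) = \left(\left(-6313 + 3279\right) + \left(2 - \left(-12980\right) \left(-172\right)\right)\right) \left(35093 - 32942\right) = \left(-3034 + \left(2 - 2232560\right)\right) 2151 = \left(-3034 - 2232558\right) 2151 = \left(-2235592\right) 2151 = -4808758392$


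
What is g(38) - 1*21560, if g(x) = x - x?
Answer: -21560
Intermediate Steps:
g(x) = 0
g(38) - 1*21560 = 0 - 1*21560 = 0 - 21560 = -21560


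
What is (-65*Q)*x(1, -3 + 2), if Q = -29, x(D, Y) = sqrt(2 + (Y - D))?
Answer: 0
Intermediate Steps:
x(D, Y) = sqrt(2 + Y - D)
(-65*Q)*x(1, -3 + 2) = (-65*(-29))*sqrt(2 + (-3 + 2) - 1*1) = 1885*sqrt(2 - 1 - 1) = 1885*sqrt(0) = 1885*0 = 0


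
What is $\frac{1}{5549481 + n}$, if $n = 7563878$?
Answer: $\frac{1}{13113359} \approx 7.6258 \cdot 10^{-8}$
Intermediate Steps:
$\frac{1}{5549481 + n} = \frac{1}{5549481 + 7563878} = \frac{1}{13113359}$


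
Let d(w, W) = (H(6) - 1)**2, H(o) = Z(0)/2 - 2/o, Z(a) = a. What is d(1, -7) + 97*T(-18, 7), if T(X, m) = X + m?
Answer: -9587/9 ≈ -1065.2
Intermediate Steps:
H(o) = -2/o (H(o) = 0/2 - 2/o = 0*(1/2) - 2/o = 0 - 2/o = -2/o)
d(w, W) = 16/9 (d(w, W) = (-2/6 - 1)**2 = (-2*1/6 - 1)**2 = (-1/3 - 1)**2 = (-4/3)**2 = 16/9)
d(1, -7) + 97*T(-18, 7) = 16/9 + 97*(-18 + 7) = 16/9 + 97*(-11) = 16/9 - 1067 = -9587/9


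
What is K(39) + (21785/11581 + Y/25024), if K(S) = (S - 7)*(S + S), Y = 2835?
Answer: 723926128199/289802944 ≈ 2498.0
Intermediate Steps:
K(S) = 2*S*(-7 + S) (K(S) = (-7 + S)*(2*S) = 2*S*(-7 + S))
K(39) + (21785/11581 + Y/25024) = 2*39*(-7 + 39) + (21785/11581 + 2835/25024) = 2*39*32 + (21785*(1/11581) + 2835*(1/25024)) = 2496 + (21785/11581 + 2835/25024) = 2496 + 577979975/289802944 = 723926128199/289802944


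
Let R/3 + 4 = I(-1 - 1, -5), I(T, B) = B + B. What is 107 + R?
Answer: 65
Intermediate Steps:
I(T, B) = 2*B
R = -42 (R = -12 + 3*(2*(-5)) = -12 + 3*(-10) = -12 - 30 = -42)
107 + R = 107 - 42 = 65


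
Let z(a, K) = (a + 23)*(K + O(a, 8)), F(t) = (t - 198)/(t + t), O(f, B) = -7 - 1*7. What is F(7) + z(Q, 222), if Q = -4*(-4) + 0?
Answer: 113377/14 ≈ 8098.4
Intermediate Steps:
O(f, B) = -14 (O(f, B) = -7 - 7 = -14)
F(t) = (-198 + t)/(2*t) (F(t) = (-198 + t)/((2*t)) = (-198 + t)*(1/(2*t)) = (-198 + t)/(2*t))
Q = 16 (Q = 16 + 0 = 16)
z(a, K) = (-14 + K)*(23 + a) (z(a, K) = (a + 23)*(K - 14) = (23 + a)*(-14 + K) = (-14 + K)*(23 + a))
F(7) + z(Q, 222) = (½)*(-198 + 7)/7 + (-322 - 14*16 + 23*222 + 222*16) = (½)*(⅐)*(-191) + (-322 - 224 + 5106 + 3552) = -191/14 + 8112 = 113377/14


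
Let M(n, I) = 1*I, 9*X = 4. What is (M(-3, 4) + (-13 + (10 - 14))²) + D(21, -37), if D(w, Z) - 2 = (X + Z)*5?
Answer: 1010/9 ≈ 112.22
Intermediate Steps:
X = 4/9 (X = (⅑)*4 = 4/9 ≈ 0.44444)
M(n, I) = I
D(w, Z) = 38/9 + 5*Z (D(w, Z) = 2 + (4/9 + Z)*5 = 2 + (20/9 + 5*Z) = 38/9 + 5*Z)
(M(-3, 4) + (-13 + (10 - 14))²) + D(21, -37) = (4 + (-13 + (10 - 14))²) + (38/9 + 5*(-37)) = (4 + (-13 - 4)²) + (38/9 - 185) = (4 + (-17)²) - 1627/9 = (4 + 289) - 1627/9 = 293 - 1627/9 = 1010/9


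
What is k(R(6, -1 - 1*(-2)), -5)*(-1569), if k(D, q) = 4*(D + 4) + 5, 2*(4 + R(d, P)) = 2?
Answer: -14121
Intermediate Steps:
R(d, P) = -3 (R(d, P) = -4 + (½)*2 = -4 + 1 = -3)
k(D, q) = 21 + 4*D (k(D, q) = 4*(4 + D) + 5 = (16 + 4*D) + 5 = 21 + 4*D)
k(R(6, -1 - 1*(-2)), -5)*(-1569) = (21 + 4*(-3))*(-1569) = (21 - 12)*(-1569) = 9*(-1569) = -14121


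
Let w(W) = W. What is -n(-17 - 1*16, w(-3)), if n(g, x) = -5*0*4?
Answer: 0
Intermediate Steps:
n(g, x) = 0 (n(g, x) = 0*4 = 0)
-n(-17 - 1*16, w(-3)) = -1*0 = 0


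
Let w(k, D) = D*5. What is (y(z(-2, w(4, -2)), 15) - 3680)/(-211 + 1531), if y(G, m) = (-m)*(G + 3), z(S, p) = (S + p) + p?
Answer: -679/264 ≈ -2.5720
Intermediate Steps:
w(k, D) = 5*D
z(S, p) = S + 2*p
y(G, m) = -m*(3 + G) (y(G, m) = (-m)*(3 + G) = -m*(3 + G))
(y(z(-2, w(4, -2)), 15) - 3680)/(-211 + 1531) = (-1*15*(3 + (-2 + 2*(5*(-2)))) - 3680)/(-211 + 1531) = (-1*15*(3 + (-2 + 2*(-10))) - 3680)/1320 = (-1*15*(3 + (-2 - 20)) - 3680)*(1/1320) = (-1*15*(3 - 22) - 3680)*(1/1320) = (-1*15*(-19) - 3680)*(1/1320) = (285 - 3680)*(1/1320) = -3395*1/1320 = -679/264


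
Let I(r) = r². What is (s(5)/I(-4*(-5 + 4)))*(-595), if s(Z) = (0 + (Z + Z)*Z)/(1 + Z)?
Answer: -14875/48 ≈ -309.90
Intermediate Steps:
s(Z) = 2*Z²/(1 + Z) (s(Z) = (0 + (2*Z)*Z)/(1 + Z) = (0 + 2*Z²)/(1 + Z) = (2*Z²)/(1 + Z) = 2*Z²/(1 + Z))
(s(5)/I(-4*(-5 + 4)))*(-595) = ((2*5²/(1 + 5))/((-4*(-5 + 4))²))*(-595) = ((2*25/6)/((-4*(-1))²))*(-595) = ((2*25*(⅙))/(4²))*(-595) = ((25/3)/16)*(-595) = ((25/3)*(1/16))*(-595) = (25/48)*(-595) = -14875/48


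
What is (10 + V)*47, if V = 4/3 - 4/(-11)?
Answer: 18142/33 ≈ 549.76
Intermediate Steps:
V = 56/33 (V = 4*(1/3) - 4*(-1/11) = 4/3 + 4/11 = 56/33 ≈ 1.6970)
(10 + V)*47 = (10 + 56/33)*47 = (386/33)*47 = 18142/33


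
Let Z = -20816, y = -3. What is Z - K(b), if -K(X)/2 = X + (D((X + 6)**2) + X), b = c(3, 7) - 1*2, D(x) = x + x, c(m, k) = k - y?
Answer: -20000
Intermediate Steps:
c(m, k) = 3 + k (c(m, k) = k - 1*(-3) = k + 3 = 3 + k)
D(x) = 2*x
b = 8 (b = (3 + 7) - 1*2 = 10 - 2 = 8)
K(X) = -4*X - 4*(6 + X)**2 (K(X) = -2*(X + (2*(X + 6)**2 + X)) = -2*(X + (2*(6 + X)**2 + X)) = -2*(X + (X + 2*(6 + X)**2)) = -2*(2*X + 2*(6 + X)**2) = -4*X - 4*(6 + X)**2)
Z - K(b) = -20816 - (-4*8 - 4*(6 + 8)**2) = -20816 - (-32 - 4*14**2) = -20816 - (-32 - 4*196) = -20816 - (-32 - 784) = -20816 - 1*(-816) = -20816 + 816 = -20000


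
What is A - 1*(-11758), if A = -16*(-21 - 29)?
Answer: 12558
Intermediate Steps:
A = 800 (A = -16*(-50) = 800)
A - 1*(-11758) = 800 - 1*(-11758) = 800 + 11758 = 12558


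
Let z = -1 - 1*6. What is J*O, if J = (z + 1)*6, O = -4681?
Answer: 168516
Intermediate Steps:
z = -7 (z = -1 - 6 = -7)
J = -36 (J = (-7 + 1)*6 = -6*6 = -36)
J*O = -36*(-4681) = 168516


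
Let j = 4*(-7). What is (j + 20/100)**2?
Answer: 19321/25 ≈ 772.84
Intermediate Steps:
j = -28
(j + 20/100)**2 = (-28 + 20/100)**2 = (-28 + 20*(1/100))**2 = (-28 + 1/5)**2 = (-139/5)**2 = 19321/25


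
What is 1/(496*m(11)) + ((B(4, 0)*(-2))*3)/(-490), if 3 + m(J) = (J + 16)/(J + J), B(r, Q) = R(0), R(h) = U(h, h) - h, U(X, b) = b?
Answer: -11/9672 ≈ -0.0011373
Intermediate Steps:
R(h) = 0 (R(h) = h - h = 0)
B(r, Q) = 0
m(J) = -3 + (16 + J)/(2*J) (m(J) = -3 + (J + 16)/(J + J) = -3 + (16 + J)/((2*J)) = -3 + (16 + J)*(1/(2*J)) = -3 + (16 + J)/(2*J))
1/(496*m(11)) + ((B(4, 0)*(-2))*3)/(-490) = 1/(496*(-5/2 + 8/11)) + ((0*(-2))*3)/(-490) = 1/(496*(-5/2 + 8*(1/11))) + (0*3)*(-1/490) = 1/(496*(-5/2 + 8/11)) + 0*(-1/490) = 1/(496*(-39/22)) + 0 = (1/496)*(-22/39) + 0 = -11/9672 + 0 = -11/9672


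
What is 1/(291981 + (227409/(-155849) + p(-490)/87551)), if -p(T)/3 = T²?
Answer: 13644735799/3983871435407760 ≈ 3.4250e-6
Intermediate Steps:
p(T) = -3*T²
1/(291981 + (227409/(-155849) + p(-490)/87551)) = 1/(291981 + (227409/(-155849) - 3*(-490)²/87551)) = 1/(291981 + (227409*(-1/155849) - 3*240100*(1/87551))) = 1/(291981 + (-227409/155849 - 720300*1/87551)) = 1/(291981 + (-227409/155849 - 720300/87551)) = 1/(291981 - 132167920059/13644735799) = 1/(3983871435407760/13644735799) = 13644735799/3983871435407760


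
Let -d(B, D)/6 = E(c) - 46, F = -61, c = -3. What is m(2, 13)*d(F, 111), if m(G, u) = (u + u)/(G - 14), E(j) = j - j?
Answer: -598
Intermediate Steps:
E(j) = 0
m(G, u) = 2*u/(-14 + G) (m(G, u) = (2*u)/(-14 + G) = 2*u/(-14 + G))
d(B, D) = 276 (d(B, D) = -6*(0 - 46) = -6*(-46) = 276)
m(2, 13)*d(F, 111) = (2*13/(-14 + 2))*276 = (2*13/(-12))*276 = (2*13*(-1/12))*276 = -13/6*276 = -598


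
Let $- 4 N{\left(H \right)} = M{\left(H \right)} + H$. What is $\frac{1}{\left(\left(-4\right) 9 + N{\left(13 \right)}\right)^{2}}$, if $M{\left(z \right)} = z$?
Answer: $\frac{4}{7225} \approx 0.00055363$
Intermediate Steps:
$N{\left(H \right)} = - \frac{H}{2}$ ($N{\left(H \right)} = - \frac{H + H}{4} = - \frac{2 H}{4} = - \frac{H}{2}$)
$\frac{1}{\left(\left(-4\right) 9 + N{\left(13 \right)}\right)^{2}} = \frac{1}{\left(\left(-4\right) 9 - \frac{13}{2}\right)^{2}} = \frac{1}{\left(-36 - \frac{13}{2}\right)^{2}} = \frac{1}{\left(- \frac{85}{2}\right)^{2}} = \frac{1}{\frac{7225}{4}} = \frac{4}{7225}$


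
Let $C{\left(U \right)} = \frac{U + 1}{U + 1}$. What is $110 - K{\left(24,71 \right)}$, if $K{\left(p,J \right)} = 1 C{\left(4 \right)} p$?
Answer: $86$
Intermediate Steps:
$C{\left(U \right)} = 1$ ($C{\left(U \right)} = \frac{1 + U}{1 + U} = 1$)
$K{\left(p,J \right)} = p$ ($K{\left(p,J \right)} = 1 \cdot 1 p = 1 p = p$)
$110 - K{\left(24,71 \right)} = 110 - 24 = 86$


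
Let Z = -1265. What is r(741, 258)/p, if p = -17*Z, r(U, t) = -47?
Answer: -47/21505 ≈ -0.0021855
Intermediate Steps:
p = 21505 (p = -17*(-1265) = 21505)
r(741, 258)/p = -47/21505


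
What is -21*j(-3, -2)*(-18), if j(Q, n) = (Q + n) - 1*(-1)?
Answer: -1512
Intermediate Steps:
j(Q, n) = 1 + Q + n (j(Q, n) = (Q + n) + 1 = 1 + Q + n)
-21*j(-3, -2)*(-18) = -21*(1 - 3 - 2)*(-18) = -21*(-4)*(-18) = 84*(-18) = -1512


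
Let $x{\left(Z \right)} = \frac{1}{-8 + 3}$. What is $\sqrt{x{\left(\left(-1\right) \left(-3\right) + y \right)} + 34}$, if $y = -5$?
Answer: $\frac{13 \sqrt{5}}{5} \approx 5.8138$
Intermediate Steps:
$x{\left(Z \right)} = - \frac{1}{5}$ ($x{\left(Z \right)} = \frac{1}{-5} = - \frac{1}{5}$)
$\sqrt{x{\left(\left(-1\right) \left(-3\right) + y \right)} + 34} = \sqrt{- \frac{1}{5} + 34} = \sqrt{\frac{169}{5}} = \frac{13 \sqrt{5}}{5}$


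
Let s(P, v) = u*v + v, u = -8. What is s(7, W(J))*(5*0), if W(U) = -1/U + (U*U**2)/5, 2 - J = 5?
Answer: 0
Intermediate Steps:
J = -3 (J = 2 - 1*5 = 2 - 5 = -3)
W(U) = -1/U + U**3/5 (W(U) = -1/U + U**3*(1/5) = -1/U + U**3/5)
s(P, v) = -7*v (s(P, v) = -8*v + v = -7*v)
s(7, W(J))*(5*0) = (-7*(-5 + (-3)**4)/(5*(-3)))*(5*0) = -7*(-1)*(-5 + 81)/(5*3)*0 = -7*(-1)*76/(5*3)*0 = -7*(-76/15)*0 = (532/15)*0 = 0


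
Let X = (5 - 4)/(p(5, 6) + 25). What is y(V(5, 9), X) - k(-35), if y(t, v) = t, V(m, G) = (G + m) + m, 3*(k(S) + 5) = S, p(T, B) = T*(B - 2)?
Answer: 107/3 ≈ 35.667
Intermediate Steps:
p(T, B) = T*(-2 + B)
k(S) = -5 + S/3
V(m, G) = G + 2*m
X = 1/45 (X = (5 - 4)/(5*(-2 + 6) + 25) = 1/(5*4 + 25) = 1/(20 + 25) = 1/45 ≈ 0.022222)
y(V(5, 9), X) - k(-35) = (9 + 2*5) - (-5 + (⅓)*(-35)) = (9 + 10) - (-5 - 35/3) = 19 - 1*(-50/3) = 19 + 50/3 = 107/3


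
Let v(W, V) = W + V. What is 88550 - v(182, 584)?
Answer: 87784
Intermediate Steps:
v(W, V) = V + W
88550 - v(182, 584) = 88550 - (584 + 182) = 88550 - 1*766 = 88550 - 766 = 87784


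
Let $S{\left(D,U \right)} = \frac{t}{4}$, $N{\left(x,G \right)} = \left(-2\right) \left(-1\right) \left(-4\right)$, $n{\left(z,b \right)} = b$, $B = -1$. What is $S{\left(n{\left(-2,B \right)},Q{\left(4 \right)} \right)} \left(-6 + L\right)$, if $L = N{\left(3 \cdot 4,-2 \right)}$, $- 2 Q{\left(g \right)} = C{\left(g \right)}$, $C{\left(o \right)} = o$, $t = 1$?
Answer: $- \frac{7}{2} \approx -3.5$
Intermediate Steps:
$Q{\left(g \right)} = - \frac{g}{2}$
$N{\left(x,G \right)} = -8$ ($N{\left(x,G \right)} = 2 \left(-4\right) = -8$)
$S{\left(D,U \right)} = \frac{1}{4}$ ($S{\left(D,U \right)} = 1 \cdot \frac{1}{4} = \frac{1}{4}$)
$L = -8$
$S{\left(n{\left(-2,B \right)},Q{\left(4 \right)} \right)} \left(-6 + L\right) = \frac{-6 - 8}{4} = \frac{1}{4} \left(-14\right) = - \frac{7}{2}$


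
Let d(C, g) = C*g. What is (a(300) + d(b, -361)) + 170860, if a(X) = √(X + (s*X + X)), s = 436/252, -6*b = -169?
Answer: 964151/6 + 10*√4935/21 ≈ 1.6073e+5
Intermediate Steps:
b = 169/6 (b = -⅙*(-169) = 169/6 ≈ 28.167)
s = 109/63 (s = 436*(1/252) = 109/63 ≈ 1.7302)
a(X) = √1645*√X/21 (a(X) = √(X + (109*X/63 + X)) = √(X + 172*X/63) = √(235*X/63) = √1645*√X/21)
(a(300) + d(b, -361)) + 170860 = (√1645*√300/21 + (169/6)*(-361)) + 170860 = (√1645*(10*√3)/21 - 61009/6) + 170860 = (10*√4935/21 - 61009/6) + 170860 = (-61009/6 + 10*√4935/21) + 170860 = 964151/6 + 10*√4935/21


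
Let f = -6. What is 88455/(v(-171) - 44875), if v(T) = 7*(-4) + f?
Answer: -88455/44909 ≈ -1.9697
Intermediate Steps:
v(T) = -34 (v(T) = 7*(-4) - 6 = -28 - 6 = -34)
88455/(v(-171) - 44875) = 88455/(-34 - 44875) = 88455/(-44909) = 88455*(-1/44909) = -88455/44909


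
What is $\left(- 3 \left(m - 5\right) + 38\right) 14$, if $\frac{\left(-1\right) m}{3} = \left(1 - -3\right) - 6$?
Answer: $490$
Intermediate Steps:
$m = 6$ ($m = - 3 \left(\left(1 - -3\right) - 6\right) = - 3 \left(\left(1 + 3\right) - 6\right) = - 3 \left(4 - 6\right) = \left(-3\right) \left(-2\right) = 6$)
$\left(- 3 \left(m - 5\right) + 38\right) 14 = \left(- 3 \left(6 - 5\right) + 38\right) 14 = \left(\left(-3\right) 1 + 38\right) 14 = \left(-3 + 38\right) 14 = 35 \cdot 14 = 490$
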